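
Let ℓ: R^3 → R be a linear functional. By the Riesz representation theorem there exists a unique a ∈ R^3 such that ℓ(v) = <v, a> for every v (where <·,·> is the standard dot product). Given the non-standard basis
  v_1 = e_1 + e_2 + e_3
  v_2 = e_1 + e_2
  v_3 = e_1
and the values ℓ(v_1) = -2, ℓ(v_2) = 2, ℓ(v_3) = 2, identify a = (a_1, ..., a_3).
a = (2, 0, -4)

Write a = (a_1, ..., a_3) in the standard basis. For each basis vector v_i, ℓ(v_i) = <v_i, a> is a linear equation in the a_j's. Collect the n equations into a matrix system V a = ℓ, where row i of V is v_i (expressed in the standard basis). Since V is invertible (lower-triangular with 1s on the diagonal, up to permutation), solve by back-substitution:
  V =
[[1, 1, 1],
 [1, 1, 0],
 [1, 0, 0]]
  V a = (-2, 2, 2)
Solving gives a = (2, 0, -4).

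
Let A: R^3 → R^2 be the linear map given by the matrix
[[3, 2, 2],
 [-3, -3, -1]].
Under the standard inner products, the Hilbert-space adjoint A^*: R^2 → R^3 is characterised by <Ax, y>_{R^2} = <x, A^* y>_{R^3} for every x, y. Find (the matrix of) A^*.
A^* = A^T =
[[3, -3],
 [2, -3],
 [2, -1]]

For real matrices with standard dot products, the defining identity <Ax, y> = <x, A^* y> gives (Ax)^T y = x^T (A^*) y, i.e. x^T A^T y = x^T (A^*) y. Since this holds for all x, y, we must have A^* = A^T. Therefore
A^* =
[[3, -3],
 [2, -3],
 [2, -1]].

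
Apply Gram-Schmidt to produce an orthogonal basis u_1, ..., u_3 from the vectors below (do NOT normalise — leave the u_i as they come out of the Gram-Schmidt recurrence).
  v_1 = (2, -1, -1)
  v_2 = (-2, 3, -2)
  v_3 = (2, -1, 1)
Orthogonal basis:
  u_1 = (2, -1, -1)
  u_2 = (-1/3, 13/6, -17/6)
  u_3 = (40/77, 48/77, 32/77)

Apply the Gram-Schmidt recurrence
  u_1 = v_1
  u_i = v_i − Σ_{j<i} ((v_i · u_j) / (u_j · u_j)) · u_j.

Step by step this gives:
  u_1 = (2, -1, -1)
  u_2 = (-1/3, 13/6, -17/6)
  u_3 = (40/77, 48/77, 32/77)

Orthogonality check:
  u_2 · u_1 = 0 (should be 0)
  u_3 · u_1 = 0 (should be 0)
  u_3 · u_2 = 0 (should be 0)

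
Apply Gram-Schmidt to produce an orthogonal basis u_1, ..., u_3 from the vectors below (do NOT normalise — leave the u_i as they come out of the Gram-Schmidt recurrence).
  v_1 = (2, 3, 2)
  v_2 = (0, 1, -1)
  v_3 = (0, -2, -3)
Orthogonal basis:
  u_1 = (2, 3, 2)
  u_2 = (-2/17, 14/17, -19/17)
  u_3 = (50/33, -20/33, -20/33)

Apply the Gram-Schmidt recurrence
  u_1 = v_1
  u_i = v_i − Σ_{j<i} ((v_i · u_j) / (u_j · u_j)) · u_j.

Step by step this gives:
  u_1 = (2, 3, 2)
  u_2 = (-2/17, 14/17, -19/17)
  u_3 = (50/33, -20/33, -20/33)

Orthogonality check:
  u_2 · u_1 = 0 (should be 0)
  u_3 · u_1 = 0 (should be 0)
  u_3 · u_2 = 0 (should be 0)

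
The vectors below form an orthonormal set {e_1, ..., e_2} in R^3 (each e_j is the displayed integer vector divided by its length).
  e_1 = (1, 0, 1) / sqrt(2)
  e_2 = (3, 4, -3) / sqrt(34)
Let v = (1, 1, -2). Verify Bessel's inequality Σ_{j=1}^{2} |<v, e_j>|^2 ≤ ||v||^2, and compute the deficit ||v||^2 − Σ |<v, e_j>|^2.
Σ |<v, e_j>|^2 = 93/17; ||v||^2 = 6; deficit = 9/17

Write each e_j = u_j / sqrt(<u_j, u_j>) where u_j is the displayed integer vector. Then <v, e_j> = <v, u_j> / sqrt(<u_j, u_j>), so |<v, e_j>|^2 = <v, u_j>^2 / <u_j, u_j>.
Coefficients: <v, e_1> = -1/sqrt(2), <v, e_2> = 13/sqrt(34).
Square and sum: Σ |<v, e_j>|^2 = 93/17.
Compute ||v||^2 = v·v = 6.
Deficit = 6 − 93/17 = 9/17 ≥ 0, confirming Bessel's inequality. (The deficit equals ||v − Σ <v,e_j> e_j||^2, the squared distance from v to span{e_j}.)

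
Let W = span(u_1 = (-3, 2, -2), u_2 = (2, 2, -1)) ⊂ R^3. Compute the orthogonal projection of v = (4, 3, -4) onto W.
proj_W(v) = (62/17, 72/17, -38/17)

Set up U = [u_1 | ... | u_2] ∈ R^(3×2). The projector onto W = col(U) is P = U (U^T U)^(-1) U^T.
Compute U^T U =
  [17, 0]
  [0, 9],
and U^T v = (2, 18).
Solve U^T U · c = U^T v for the coefficients: c = (2/17, 2). The projection is proj_W(v) = U c.
Check: (v - proj_W(v)) · u_1 = 0  (should be 0).
Check: (v - proj_W(v)) · u_2 = 0  (should be 0).
Result: proj_W(v) = (62/17, 72/17, -38/17).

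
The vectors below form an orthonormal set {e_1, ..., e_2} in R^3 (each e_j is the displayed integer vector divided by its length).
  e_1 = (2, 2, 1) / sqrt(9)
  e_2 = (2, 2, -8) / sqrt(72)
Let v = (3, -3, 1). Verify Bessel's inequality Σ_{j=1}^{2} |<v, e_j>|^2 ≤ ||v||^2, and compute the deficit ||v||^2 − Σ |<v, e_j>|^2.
Σ |<v, e_j>|^2 = 1; ||v||^2 = 19; deficit = 18

Write each e_j = u_j / sqrt(<u_j, u_j>) where u_j is the displayed integer vector. Then <v, e_j> = <v, u_j> / sqrt(<u_j, u_j>), so |<v, e_j>|^2 = <v, u_j>^2 / <u_j, u_j>.
Coefficients: <v, e_1> = 1/sqrt(9), <v, e_2> = -8/sqrt(72).
Square and sum: Σ |<v, e_j>|^2 = 1.
Compute ||v||^2 = v·v = 19.
Deficit = 19 − 1 = 18 ≥ 0, confirming Bessel's inequality. (The deficit equals ||v − Σ <v,e_j> e_j||^2, the squared distance from v to span{e_j}.)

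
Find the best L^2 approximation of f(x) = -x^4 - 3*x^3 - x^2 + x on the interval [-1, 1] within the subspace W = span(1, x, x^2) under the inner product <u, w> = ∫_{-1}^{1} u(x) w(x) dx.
g(x) = -13*x^2/7 - 4*x/5 + 3/35

The best approximation g ∈ W is the orthogonal projection of f onto W. Writing g = a_0 + a_1 x + a_2 x^2, the coefficients solve the normal equations G · a = b where
  G_{ij} = <φ_i, φ_j> and b_i = <f, φ_i>, with φ_0 = 1, φ_1 = x, φ_2 = x^2.
G =
  [2, 0, 2/3]
  [0, 2/3, 0]
  [2/3, 0, 2/5],
b = (-16/15, -8/15, -24/35).
Solving gives a_0 = 3/35, a_1 = -4/5, a_2 = -13/7, so
  g(x) = -13*x^2/7 - 4*x/5 + 3/35.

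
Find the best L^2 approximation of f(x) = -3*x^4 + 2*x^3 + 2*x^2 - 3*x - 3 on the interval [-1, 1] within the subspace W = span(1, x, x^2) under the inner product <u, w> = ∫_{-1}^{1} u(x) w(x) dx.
g(x) = -4*x^2/7 - 9*x/5 - 96/35

The best approximation g ∈ W is the orthogonal projection of f onto W. Writing g = a_0 + a_1 x + a_2 x^2, the coefficients solve the normal equations G · a = b where
  G_{ij} = <φ_i, φ_j> and b_i = <f, φ_i>, with φ_0 = 1, φ_1 = x, φ_2 = x^2.
G =
  [2, 0, 2/3]
  [0, 2/3, 0]
  [2/3, 0, 2/5],
b = (-88/15, -6/5, -72/35).
Solving gives a_0 = -96/35, a_1 = -9/5, a_2 = -4/7, so
  g(x) = -4*x^2/7 - 9*x/5 - 96/35.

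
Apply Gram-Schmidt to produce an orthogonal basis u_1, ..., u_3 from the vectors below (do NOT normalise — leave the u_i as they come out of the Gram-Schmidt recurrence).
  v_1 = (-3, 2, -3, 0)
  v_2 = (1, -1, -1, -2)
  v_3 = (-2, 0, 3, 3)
Orthogonal basis:
  u_1 = (-3, 2, -3, 0)
  u_2 = (8/11, -9/11, -14/11, -2)
  u_3 = (-181/150, -27/25, 73/150, -23/75)

Apply the Gram-Schmidt recurrence
  u_1 = v_1
  u_i = v_i − Σ_{j<i} ((v_i · u_j) / (u_j · u_j)) · u_j.

Step by step this gives:
  u_1 = (-3, 2, -3, 0)
  u_2 = (8/11, -9/11, -14/11, -2)
  u_3 = (-181/150, -27/25, 73/150, -23/75)

Orthogonality check:
  u_2 · u_1 = 0 (should be 0)
  u_3 · u_1 = 0 (should be 0)
  u_3 · u_2 = 0 (should be 0)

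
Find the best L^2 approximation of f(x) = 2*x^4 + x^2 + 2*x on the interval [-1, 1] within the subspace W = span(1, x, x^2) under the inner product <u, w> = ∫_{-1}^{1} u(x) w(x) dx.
g(x) = 19*x^2/7 + 2*x - 6/35

The best approximation g ∈ W is the orthogonal projection of f onto W. Writing g = a_0 + a_1 x + a_2 x^2, the coefficients solve the normal equations G · a = b where
  G_{ij} = <φ_i, φ_j> and b_i = <f, φ_i>, with φ_0 = 1, φ_1 = x, φ_2 = x^2.
G =
  [2, 0, 2/3]
  [0, 2/3, 0]
  [2/3, 0, 2/5],
b = (22/15, 4/3, 34/35).
Solving gives a_0 = -6/35, a_1 = 2, a_2 = 19/7, so
  g(x) = 19*x^2/7 + 2*x - 6/35.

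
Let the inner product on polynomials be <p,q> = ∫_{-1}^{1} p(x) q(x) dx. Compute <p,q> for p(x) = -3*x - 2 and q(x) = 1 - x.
<p,q> = -2

Expand the product: p(x)·q(x) = 3*x^2 - x - 2.
∫_{-1}^{1} of each monomial x^k gives [2/(k+1) if k even, 0 if k odd]. Integrating term-by-term (or equivalently evaluating the antiderivative F(x) = x^3 - x^2/2 - 2*x at the endpoints):
  F(1) − F(−1) = -3/2 − (1/2) = -2.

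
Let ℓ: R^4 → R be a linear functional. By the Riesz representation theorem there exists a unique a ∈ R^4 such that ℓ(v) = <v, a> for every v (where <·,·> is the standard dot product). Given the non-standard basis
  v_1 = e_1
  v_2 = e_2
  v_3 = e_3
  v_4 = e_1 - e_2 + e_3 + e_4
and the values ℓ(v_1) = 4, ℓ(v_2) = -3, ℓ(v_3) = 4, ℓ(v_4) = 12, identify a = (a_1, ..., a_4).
a = (4, -3, 4, 1)

Write a = (a_1, ..., a_4) in the standard basis. For each basis vector v_i, ℓ(v_i) = <v_i, a> is a linear equation in the a_j's. Collect the n equations into a matrix system V a = ℓ, where row i of V is v_i (expressed in the standard basis). Since V is invertible (lower-triangular with 1s on the diagonal, up to permutation), solve by back-substitution:
  V =
[[1, 0, 0, 0],
 [0, 1, 0, 0],
 [0, 0, 1, 0],
 [1, -1, 1, 1]]
  V a = (4, -3, 4, 12)
Solving gives a = (4, -3, 4, 1).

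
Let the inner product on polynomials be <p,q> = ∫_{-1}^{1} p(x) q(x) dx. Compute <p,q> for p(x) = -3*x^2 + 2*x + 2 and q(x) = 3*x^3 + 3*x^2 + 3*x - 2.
<p,q> = 14/5

Expand the product: p(x)·q(x) = -9*x^5 - 3*x^4 + 3*x^3 + 18*x^2 + 2*x - 4.
∫_{-1}^{1} of each monomial x^k gives [2/(k+1) if k even, 0 if k odd]. Integrating term-by-term (or equivalently evaluating the antiderivative F(x) = -3*x^6/2 - 3*x^5/5 + 3*x^4/4 + 6*x^3 + x^2 - 4*x at the endpoints):
  F(1) − F(−1) = 33/20 − (-23/20) = 14/5.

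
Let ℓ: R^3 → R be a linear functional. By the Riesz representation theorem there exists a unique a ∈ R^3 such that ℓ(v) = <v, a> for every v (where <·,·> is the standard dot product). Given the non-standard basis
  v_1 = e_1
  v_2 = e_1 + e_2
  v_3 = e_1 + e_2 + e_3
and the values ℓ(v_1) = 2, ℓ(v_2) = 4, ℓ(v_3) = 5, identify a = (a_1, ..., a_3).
a = (2, 2, 1)

Write a = (a_1, ..., a_3) in the standard basis. For each basis vector v_i, ℓ(v_i) = <v_i, a> is a linear equation in the a_j's. Collect the n equations into a matrix system V a = ℓ, where row i of V is v_i (expressed in the standard basis). Since V is invertible (lower-triangular with 1s on the diagonal, up to permutation), solve by back-substitution:
  V =
[[1, 0, 0],
 [1, 1, 0],
 [1, 1, 1]]
  V a = (2, 4, 5)
Solving gives a = (2, 2, 1).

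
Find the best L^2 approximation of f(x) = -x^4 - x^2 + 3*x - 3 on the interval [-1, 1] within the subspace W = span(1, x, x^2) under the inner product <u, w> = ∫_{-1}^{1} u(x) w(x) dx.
g(x) = -13*x^2/7 + 3*x - 102/35

The best approximation g ∈ W is the orthogonal projection of f onto W. Writing g = a_0 + a_1 x + a_2 x^2, the coefficients solve the normal equations G · a = b where
  G_{ij} = <φ_i, φ_j> and b_i = <f, φ_i>, with φ_0 = 1, φ_1 = x, φ_2 = x^2.
G =
  [2, 0, 2/3]
  [0, 2/3, 0]
  [2/3, 0, 2/5],
b = (-106/15, 2, -94/35).
Solving gives a_0 = -102/35, a_1 = 3, a_2 = -13/7, so
  g(x) = -13*x^2/7 + 3*x - 102/35.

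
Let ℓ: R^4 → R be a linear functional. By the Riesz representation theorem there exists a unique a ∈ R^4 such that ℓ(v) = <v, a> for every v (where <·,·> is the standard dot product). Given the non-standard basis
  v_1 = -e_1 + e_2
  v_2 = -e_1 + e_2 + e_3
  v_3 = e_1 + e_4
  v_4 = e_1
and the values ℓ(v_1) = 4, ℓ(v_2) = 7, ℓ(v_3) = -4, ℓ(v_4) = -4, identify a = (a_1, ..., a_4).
a = (-4, 0, 3, 0)

Write a = (a_1, ..., a_4) in the standard basis. For each basis vector v_i, ℓ(v_i) = <v_i, a> is a linear equation in the a_j's. Collect the n equations into a matrix system V a = ℓ, where row i of V is v_i (expressed in the standard basis). Since V is invertible (lower-triangular with 1s on the diagonal, up to permutation), solve by back-substitution:
  V =
[[-1, 1, 0, 0],
 [-1, 1, 1, 0],
 [1, 0, 0, 1],
 [1, 0, 0, 0]]
  V a = (4, 7, -4, -4)
Solving gives a = (-4, 0, 3, 0).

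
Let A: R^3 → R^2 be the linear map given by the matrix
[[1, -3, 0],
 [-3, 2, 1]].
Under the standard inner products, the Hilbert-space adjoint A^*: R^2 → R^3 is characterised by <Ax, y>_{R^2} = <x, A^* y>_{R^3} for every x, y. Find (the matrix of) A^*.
A^* = A^T =
[[1, -3],
 [-3, 2],
 [0, 1]]

For real matrices with standard dot products, the defining identity <Ax, y> = <x, A^* y> gives (Ax)^T y = x^T (A^*) y, i.e. x^T A^T y = x^T (A^*) y. Since this holds for all x, y, we must have A^* = A^T. Therefore
A^* =
[[1, -3],
 [-3, 2],
 [0, 1]].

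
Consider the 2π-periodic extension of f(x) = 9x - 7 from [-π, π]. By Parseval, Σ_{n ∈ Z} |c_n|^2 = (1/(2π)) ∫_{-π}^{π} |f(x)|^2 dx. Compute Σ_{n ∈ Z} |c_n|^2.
Σ |c_n|^2 = 27π^2 + 49

Expand and integrate term by term over [-π, π]:
  ∫ (9x)^2 dx = 81·(2π^3/3); ∫ 2·9·(-7)·x dx = 0 (odd integrand); ∫ (-7)^2 dx = 49·2π.
So (1/(2π)) ∫_{-π}^{π} (9x - 7)^2 dx = 81π^2/3 + 49 = 27π^2 + 49.
Parseval ⇒ Σ |c_n|^2 = 27π^2 + 49.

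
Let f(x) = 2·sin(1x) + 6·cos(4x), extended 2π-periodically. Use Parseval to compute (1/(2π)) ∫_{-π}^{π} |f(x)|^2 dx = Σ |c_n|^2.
Σ |c_n|^2 = 20

Expand |f|^2 and use orthogonality of {sin(nx), cos(mx)} on [-π, π]:
  ∫_{-π}^{π} sin(nx)^2 dx = π, ∫ cos(mx)^2 dx = π, and cross terms integrate to 0.
So ∫_{-π}^{π} f(x)^2 dx = 2^2 · π + 6^2 · π = (4 + 36)π.
Divide by 2π: (4 + 36)/2 = 20.
By Parseval, this equals Σ |c_n|^2.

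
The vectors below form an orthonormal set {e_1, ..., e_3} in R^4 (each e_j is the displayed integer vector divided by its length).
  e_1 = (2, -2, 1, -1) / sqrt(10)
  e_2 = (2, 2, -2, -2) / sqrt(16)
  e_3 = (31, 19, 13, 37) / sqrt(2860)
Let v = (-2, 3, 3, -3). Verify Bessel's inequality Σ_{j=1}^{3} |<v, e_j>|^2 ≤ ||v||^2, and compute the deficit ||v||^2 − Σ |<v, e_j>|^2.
Σ |<v, e_j>|^2 = 51/13; ||v||^2 = 31; deficit = 352/13

Write each e_j = u_j / sqrt(<u_j, u_j>) where u_j is the displayed integer vector. Then <v, e_j> = <v, u_j> / sqrt(<u_j, u_j>), so |<v, e_j>|^2 = <v, u_j>^2 / <u_j, u_j>.
Coefficients: <v, e_1> = -4/sqrt(10), <v, e_2> = 2/sqrt(16), <v, e_3> = -77/sqrt(2860).
Square and sum: Σ |<v, e_j>|^2 = 51/13.
Compute ||v||^2 = v·v = 31.
Deficit = 31 − 51/13 = 352/13 ≥ 0, confirming Bessel's inequality. (The deficit equals ||v − Σ <v,e_j> e_j||^2, the squared distance from v to span{e_j}.)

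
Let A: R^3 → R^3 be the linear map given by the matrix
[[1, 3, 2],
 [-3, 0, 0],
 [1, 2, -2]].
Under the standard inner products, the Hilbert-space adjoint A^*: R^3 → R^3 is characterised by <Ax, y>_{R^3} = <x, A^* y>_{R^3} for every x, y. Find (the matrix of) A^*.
A^* = A^T =
[[1, -3, 1],
 [3, 0, 2],
 [2, 0, -2]]

For real matrices with standard dot products, the defining identity <Ax, y> = <x, A^* y> gives (Ax)^T y = x^T (A^*) y, i.e. x^T A^T y = x^T (A^*) y. Since this holds for all x, y, we must have A^* = A^T. Therefore
A^* =
[[1, -3, 1],
 [3, 0, 2],
 [2, 0, -2]].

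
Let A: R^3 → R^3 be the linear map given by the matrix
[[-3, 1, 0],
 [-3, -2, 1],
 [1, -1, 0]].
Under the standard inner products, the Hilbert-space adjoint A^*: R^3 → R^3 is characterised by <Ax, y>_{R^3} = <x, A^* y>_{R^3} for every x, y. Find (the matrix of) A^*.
A^* = A^T =
[[-3, -3, 1],
 [1, -2, -1],
 [0, 1, 0]]

For real matrices with standard dot products, the defining identity <Ax, y> = <x, A^* y> gives (Ax)^T y = x^T (A^*) y, i.e. x^T A^T y = x^T (A^*) y. Since this holds for all x, y, we must have A^* = A^T. Therefore
A^* =
[[-3, -3, 1],
 [1, -2, -1],
 [0, 1, 0]].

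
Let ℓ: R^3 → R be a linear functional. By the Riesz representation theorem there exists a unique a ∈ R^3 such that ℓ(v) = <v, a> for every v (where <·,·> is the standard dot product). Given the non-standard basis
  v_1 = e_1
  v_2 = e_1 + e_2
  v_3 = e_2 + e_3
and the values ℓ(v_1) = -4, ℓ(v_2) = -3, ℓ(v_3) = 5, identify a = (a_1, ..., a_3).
a = (-4, 1, 4)

Write a = (a_1, ..., a_3) in the standard basis. For each basis vector v_i, ℓ(v_i) = <v_i, a> is a linear equation in the a_j's. Collect the n equations into a matrix system V a = ℓ, where row i of V is v_i (expressed in the standard basis). Since V is invertible (lower-triangular with 1s on the diagonal, up to permutation), solve by back-substitution:
  V =
[[1, 0, 0],
 [1, 1, 0],
 [0, 1, 1]]
  V a = (-4, -3, 5)
Solving gives a = (-4, 1, 4).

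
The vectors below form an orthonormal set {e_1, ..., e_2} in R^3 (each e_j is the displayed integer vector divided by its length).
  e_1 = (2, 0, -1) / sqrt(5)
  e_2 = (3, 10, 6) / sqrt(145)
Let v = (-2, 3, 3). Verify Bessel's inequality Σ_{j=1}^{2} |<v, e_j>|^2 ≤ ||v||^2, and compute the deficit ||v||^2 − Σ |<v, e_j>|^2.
Σ |<v, e_j>|^2 = 637/29; ||v||^2 = 22; deficit = 1/29

Write each e_j = u_j / sqrt(<u_j, u_j>) where u_j is the displayed integer vector. Then <v, e_j> = <v, u_j> / sqrt(<u_j, u_j>), so |<v, e_j>|^2 = <v, u_j>^2 / <u_j, u_j>.
Coefficients: <v, e_1> = -7/sqrt(5), <v, e_2> = 42/sqrt(145).
Square and sum: Σ |<v, e_j>|^2 = 637/29.
Compute ||v||^2 = v·v = 22.
Deficit = 22 − 637/29 = 1/29 ≥ 0, confirming Bessel's inequality. (The deficit equals ||v − Σ <v,e_j> e_j||^2, the squared distance from v to span{e_j}.)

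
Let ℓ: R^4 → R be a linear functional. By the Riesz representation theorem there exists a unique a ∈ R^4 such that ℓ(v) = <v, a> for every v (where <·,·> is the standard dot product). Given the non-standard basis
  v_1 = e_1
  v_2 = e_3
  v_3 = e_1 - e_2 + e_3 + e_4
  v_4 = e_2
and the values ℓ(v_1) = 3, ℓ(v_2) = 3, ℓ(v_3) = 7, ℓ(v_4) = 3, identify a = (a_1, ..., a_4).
a = (3, 3, 3, 4)

Write a = (a_1, ..., a_4) in the standard basis. For each basis vector v_i, ℓ(v_i) = <v_i, a> is a linear equation in the a_j's. Collect the n equations into a matrix system V a = ℓ, where row i of V is v_i (expressed in the standard basis). Since V is invertible (lower-triangular with 1s on the diagonal, up to permutation), solve by back-substitution:
  V =
[[1, 0, 0, 0],
 [0, 0, 1, 0],
 [1, -1, 1, 1],
 [0, 1, 0, 0]]
  V a = (3, 3, 7, 3)
Solving gives a = (3, 3, 3, 4).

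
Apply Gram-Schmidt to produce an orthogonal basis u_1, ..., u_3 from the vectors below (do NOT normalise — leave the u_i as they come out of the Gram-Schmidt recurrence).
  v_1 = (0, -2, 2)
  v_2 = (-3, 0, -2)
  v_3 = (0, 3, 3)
Orthogonal basis:
  u_1 = (0, -2, 2)
  u_2 = (-3, -1, -1)
  u_3 = (-18/11, 27/11, 27/11)

Apply the Gram-Schmidt recurrence
  u_1 = v_1
  u_i = v_i − Σ_{j<i} ((v_i · u_j) / (u_j · u_j)) · u_j.

Step by step this gives:
  u_1 = (0, -2, 2)
  u_2 = (-3, -1, -1)
  u_3 = (-18/11, 27/11, 27/11)

Orthogonality check:
  u_2 · u_1 = 0 (should be 0)
  u_3 · u_1 = 0 (should be 0)
  u_3 · u_2 = 0 (should be 0)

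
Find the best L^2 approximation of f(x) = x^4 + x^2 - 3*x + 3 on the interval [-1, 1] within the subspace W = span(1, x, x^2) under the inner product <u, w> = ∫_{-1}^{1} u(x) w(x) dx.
g(x) = 13*x^2/7 - 3*x + 102/35

The best approximation g ∈ W is the orthogonal projection of f onto W. Writing g = a_0 + a_1 x + a_2 x^2, the coefficients solve the normal equations G · a = b where
  G_{ij} = <φ_i, φ_j> and b_i = <f, φ_i>, with φ_0 = 1, φ_1 = x, φ_2 = x^2.
G =
  [2, 0, 2/3]
  [0, 2/3, 0]
  [2/3, 0, 2/5],
b = (106/15, -2, 94/35).
Solving gives a_0 = 102/35, a_1 = -3, a_2 = 13/7, so
  g(x) = 13*x^2/7 - 3*x + 102/35.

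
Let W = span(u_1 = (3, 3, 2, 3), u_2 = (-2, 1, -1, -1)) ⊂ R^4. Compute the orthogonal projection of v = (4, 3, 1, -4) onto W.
proj_W(v) = (131/153, 209/153, 32/51, 157/153)

Set up U = [u_1 | ... | u_2] ∈ R^(4×2). The projector onto W = col(U) is P = U (U^T U)^(-1) U^T.
Compute U^T U =
  [31, -8]
  [-8, 7],
and U^T v = (11, -2).
Solve U^T U · c = U^T v for the coefficients: c = (61/153, 26/153). The projection is proj_W(v) = U c.
Check: (v - proj_W(v)) · u_1 = 0  (should be 0).
Check: (v - proj_W(v)) · u_2 = 0  (should be 0).
Result: proj_W(v) = (131/153, 209/153, 32/51, 157/153).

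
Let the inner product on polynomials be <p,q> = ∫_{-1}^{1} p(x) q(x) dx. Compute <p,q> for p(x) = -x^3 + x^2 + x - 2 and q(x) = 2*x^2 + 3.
<p,q> = -178/15

Expand the product: p(x)·q(x) = -2*x^5 + 2*x^4 - x^3 - x^2 + 3*x - 6.
∫_{-1}^{1} of each monomial x^k gives [2/(k+1) if k even, 0 if k odd]. Integrating term-by-term (or equivalently evaluating the antiderivative F(x) = -x^6/3 + 2*x^5/5 - x^4/4 - x^3/3 + 3*x^2/2 - 6*x at the endpoints):
  F(1) − F(−1) = -301/60 − (137/20) = -178/15.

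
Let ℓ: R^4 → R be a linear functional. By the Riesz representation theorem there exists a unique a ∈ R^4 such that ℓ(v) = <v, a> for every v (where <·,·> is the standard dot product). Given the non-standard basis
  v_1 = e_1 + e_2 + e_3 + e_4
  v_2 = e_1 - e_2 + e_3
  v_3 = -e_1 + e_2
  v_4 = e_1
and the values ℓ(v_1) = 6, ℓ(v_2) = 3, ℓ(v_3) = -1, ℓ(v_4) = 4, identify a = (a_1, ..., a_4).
a = (4, 3, 2, -3)

Write a = (a_1, ..., a_4) in the standard basis. For each basis vector v_i, ℓ(v_i) = <v_i, a> is a linear equation in the a_j's. Collect the n equations into a matrix system V a = ℓ, where row i of V is v_i (expressed in the standard basis). Since V is invertible (lower-triangular with 1s on the diagonal, up to permutation), solve by back-substitution:
  V =
[[1, 1, 1, 1],
 [1, -1, 1, 0],
 [-1, 1, 0, 0],
 [1, 0, 0, 0]]
  V a = (6, 3, -1, 4)
Solving gives a = (4, 3, 2, -3).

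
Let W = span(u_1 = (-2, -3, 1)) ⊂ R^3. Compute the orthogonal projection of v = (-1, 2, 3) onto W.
proj_W(v) = (1/7, 3/14, -1/14)

Set up U = [u_1 | ... | u_1] ∈ R^(3×1). The projector onto W = col(U) is P = U (U^T U)^(-1) U^T.
Compute U^T U =
  [14],
and U^T v = (-1).
Solve U^T U · c = U^T v for the coefficients: c = (-1/14). The projection is proj_W(v) = U c.
Check: (v - proj_W(v)) · u_1 = 0  (should be 0).
Result: proj_W(v) = (1/7, 3/14, -1/14).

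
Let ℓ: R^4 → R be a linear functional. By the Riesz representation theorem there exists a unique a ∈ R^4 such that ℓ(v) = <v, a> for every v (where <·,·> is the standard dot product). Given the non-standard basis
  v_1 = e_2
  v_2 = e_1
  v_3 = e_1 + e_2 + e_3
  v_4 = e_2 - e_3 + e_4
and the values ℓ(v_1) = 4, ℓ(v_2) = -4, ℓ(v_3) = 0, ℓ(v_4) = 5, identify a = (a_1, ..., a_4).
a = (-4, 4, 0, 1)

Write a = (a_1, ..., a_4) in the standard basis. For each basis vector v_i, ℓ(v_i) = <v_i, a> is a linear equation in the a_j's. Collect the n equations into a matrix system V a = ℓ, where row i of V is v_i (expressed in the standard basis). Since V is invertible (lower-triangular with 1s on the diagonal, up to permutation), solve by back-substitution:
  V =
[[0, 1, 0, 0],
 [1, 0, 0, 0],
 [1, 1, 1, 0],
 [0, 1, -1, 1]]
  V a = (4, -4, 0, 5)
Solving gives a = (-4, 4, 0, 1).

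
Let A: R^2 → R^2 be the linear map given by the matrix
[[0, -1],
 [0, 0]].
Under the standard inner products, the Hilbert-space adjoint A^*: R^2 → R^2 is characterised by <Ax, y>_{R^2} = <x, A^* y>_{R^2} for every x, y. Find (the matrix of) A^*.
A^* = A^T =
[[0, 0],
 [-1, 0]]

For real matrices with standard dot products, the defining identity <Ax, y> = <x, A^* y> gives (Ax)^T y = x^T (A^*) y, i.e. x^T A^T y = x^T (A^*) y. Since this holds for all x, y, we must have A^* = A^T. Therefore
A^* =
[[0, 0],
 [-1, 0]].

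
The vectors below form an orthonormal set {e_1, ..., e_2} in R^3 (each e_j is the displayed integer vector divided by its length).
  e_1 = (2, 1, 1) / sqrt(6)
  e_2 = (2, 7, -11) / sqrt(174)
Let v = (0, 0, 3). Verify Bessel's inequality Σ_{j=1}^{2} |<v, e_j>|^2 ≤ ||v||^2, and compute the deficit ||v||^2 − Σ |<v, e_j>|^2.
Σ |<v, e_j>|^2 = 225/29; ||v||^2 = 9; deficit = 36/29

Write each e_j = u_j / sqrt(<u_j, u_j>) where u_j is the displayed integer vector. Then <v, e_j> = <v, u_j> / sqrt(<u_j, u_j>), so |<v, e_j>|^2 = <v, u_j>^2 / <u_j, u_j>.
Coefficients: <v, e_1> = 3/sqrt(6), <v, e_2> = -33/sqrt(174).
Square and sum: Σ |<v, e_j>|^2 = 225/29.
Compute ||v||^2 = v·v = 9.
Deficit = 9 − 225/29 = 36/29 ≥ 0, confirming Bessel's inequality. (The deficit equals ||v − Σ <v,e_j> e_j||^2, the squared distance from v to span{e_j}.)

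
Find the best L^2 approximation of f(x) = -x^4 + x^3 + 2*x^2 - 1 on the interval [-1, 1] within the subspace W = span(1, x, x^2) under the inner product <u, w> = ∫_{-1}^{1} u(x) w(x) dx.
g(x) = 8*x^2/7 + 3*x/5 - 32/35

The best approximation g ∈ W is the orthogonal projection of f onto W. Writing g = a_0 + a_1 x + a_2 x^2, the coefficients solve the normal equations G · a = b where
  G_{ij} = <φ_i, φ_j> and b_i = <f, φ_i>, with φ_0 = 1, φ_1 = x, φ_2 = x^2.
G =
  [2, 0, 2/3]
  [0, 2/3, 0]
  [2/3, 0, 2/5],
b = (-16/15, 2/5, -16/105).
Solving gives a_0 = -32/35, a_1 = 3/5, a_2 = 8/7, so
  g(x) = 8*x^2/7 + 3*x/5 - 32/35.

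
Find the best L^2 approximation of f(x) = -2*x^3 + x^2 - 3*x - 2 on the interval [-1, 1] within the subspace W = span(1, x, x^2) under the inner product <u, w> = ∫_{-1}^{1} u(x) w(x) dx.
g(x) = x^2 - 21*x/5 - 2

The best approximation g ∈ W is the orthogonal projection of f onto W. Writing g = a_0 + a_1 x + a_2 x^2, the coefficients solve the normal equations G · a = b where
  G_{ij} = <φ_i, φ_j> and b_i = <f, φ_i>, with φ_0 = 1, φ_1 = x, φ_2 = x^2.
G =
  [2, 0, 2/3]
  [0, 2/3, 0]
  [2/3, 0, 2/5],
b = (-10/3, -14/5, -14/15).
Solving gives a_0 = -2, a_1 = -21/5, a_2 = 1, so
  g(x) = x^2 - 21*x/5 - 2.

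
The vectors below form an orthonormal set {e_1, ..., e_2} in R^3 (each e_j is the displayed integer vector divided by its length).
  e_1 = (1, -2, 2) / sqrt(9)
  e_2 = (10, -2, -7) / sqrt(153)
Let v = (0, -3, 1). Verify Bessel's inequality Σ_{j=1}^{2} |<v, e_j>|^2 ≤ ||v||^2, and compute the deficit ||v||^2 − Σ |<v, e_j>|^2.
Σ |<v, e_j>|^2 = 121/17; ||v||^2 = 10; deficit = 49/17

Write each e_j = u_j / sqrt(<u_j, u_j>) where u_j is the displayed integer vector. Then <v, e_j> = <v, u_j> / sqrt(<u_j, u_j>), so |<v, e_j>|^2 = <v, u_j>^2 / <u_j, u_j>.
Coefficients: <v, e_1> = 8/sqrt(9), <v, e_2> = -1/sqrt(153).
Square and sum: Σ |<v, e_j>|^2 = 121/17.
Compute ||v||^2 = v·v = 10.
Deficit = 10 − 121/17 = 49/17 ≥ 0, confirming Bessel's inequality. (The deficit equals ||v − Σ <v,e_j> e_j||^2, the squared distance from v to span{e_j}.)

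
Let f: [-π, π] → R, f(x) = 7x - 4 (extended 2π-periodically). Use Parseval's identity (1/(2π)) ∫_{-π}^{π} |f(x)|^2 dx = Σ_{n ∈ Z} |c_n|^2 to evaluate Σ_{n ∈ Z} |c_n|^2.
Σ |c_n|^2 = 49π^2/3 + 16

Expand and integrate term by term over [-π, π]:
  ∫ (7x)^2 dx = 49·(2π^3/3); ∫ 2·7·(-4)·x dx = 0 (odd integrand); ∫ (-4)^2 dx = 16·2π.
So (1/(2π)) ∫_{-π}^{π} (7x - 4)^2 dx = 49π^2/3 + 16 = 49π^2/3 + 16.
Parseval ⇒ Σ |c_n|^2 = 49π^2/3 + 16.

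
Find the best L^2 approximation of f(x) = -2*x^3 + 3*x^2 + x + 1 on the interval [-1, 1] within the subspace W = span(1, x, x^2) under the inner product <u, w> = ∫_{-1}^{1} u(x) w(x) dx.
g(x) = 3*x^2 - x/5 + 1

The best approximation g ∈ W is the orthogonal projection of f onto W. Writing g = a_0 + a_1 x + a_2 x^2, the coefficients solve the normal equations G · a = b where
  G_{ij} = <φ_i, φ_j> and b_i = <f, φ_i>, with φ_0 = 1, φ_1 = x, φ_2 = x^2.
G =
  [2, 0, 2/3]
  [0, 2/3, 0]
  [2/3, 0, 2/5],
b = (4, -2/15, 28/15).
Solving gives a_0 = 1, a_1 = -1/5, a_2 = 3, so
  g(x) = 3*x^2 - x/5 + 1.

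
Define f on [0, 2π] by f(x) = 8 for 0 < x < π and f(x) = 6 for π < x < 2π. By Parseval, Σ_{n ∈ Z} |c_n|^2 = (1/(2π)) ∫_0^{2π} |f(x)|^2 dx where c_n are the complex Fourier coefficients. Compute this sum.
Σ |c_n|^2 = 50

Parseval equates the L^2 energy of f (normalised by 1/(2π)) with the ℓ^2 sum of its Fourier coefficients: (1/(2π)) ∫_0^{2π} |f|^2 = Σ |c_n|^2.
Compute the left side: (1/(2π)) [∫_0^π 8^2 dx + ∫_π^{2π} 6^2 dx] = (1/(2π)) · (64π + 36π) = (64 + 36)/2 = 50.
So Σ_{n ∈ Z} |c_n|^2 = 50.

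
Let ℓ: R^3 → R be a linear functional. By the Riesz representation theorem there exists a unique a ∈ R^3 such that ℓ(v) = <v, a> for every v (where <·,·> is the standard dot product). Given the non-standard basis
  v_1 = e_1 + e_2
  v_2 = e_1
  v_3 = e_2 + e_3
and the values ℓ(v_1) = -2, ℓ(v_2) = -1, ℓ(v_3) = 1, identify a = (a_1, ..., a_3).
a = (-1, -1, 2)

Write a = (a_1, ..., a_3) in the standard basis. For each basis vector v_i, ℓ(v_i) = <v_i, a> is a linear equation in the a_j's. Collect the n equations into a matrix system V a = ℓ, where row i of V is v_i (expressed in the standard basis). Since V is invertible (lower-triangular with 1s on the diagonal, up to permutation), solve by back-substitution:
  V =
[[1, 1, 0],
 [1, 0, 0],
 [0, 1, 1]]
  V a = (-2, -1, 1)
Solving gives a = (-1, -1, 2).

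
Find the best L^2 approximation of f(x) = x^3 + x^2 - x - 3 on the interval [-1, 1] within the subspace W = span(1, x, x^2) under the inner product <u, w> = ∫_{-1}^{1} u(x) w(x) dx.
g(x) = x^2 - 2*x/5 - 3

The best approximation g ∈ W is the orthogonal projection of f onto W. Writing g = a_0 + a_1 x + a_2 x^2, the coefficients solve the normal equations G · a = b where
  G_{ij} = <φ_i, φ_j> and b_i = <f, φ_i>, with φ_0 = 1, φ_1 = x, φ_2 = x^2.
G =
  [2, 0, 2/3]
  [0, 2/3, 0]
  [2/3, 0, 2/5],
b = (-16/3, -4/15, -8/5).
Solving gives a_0 = -3, a_1 = -2/5, a_2 = 1, so
  g(x) = x^2 - 2*x/5 - 3.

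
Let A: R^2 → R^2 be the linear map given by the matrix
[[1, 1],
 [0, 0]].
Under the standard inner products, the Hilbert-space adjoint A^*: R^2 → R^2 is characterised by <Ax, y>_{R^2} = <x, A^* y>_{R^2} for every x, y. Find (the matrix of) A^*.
A^* = A^T =
[[1, 0],
 [1, 0]]

For real matrices with standard dot products, the defining identity <Ax, y> = <x, A^* y> gives (Ax)^T y = x^T (A^*) y, i.e. x^T A^T y = x^T (A^*) y. Since this holds for all x, y, we must have A^* = A^T. Therefore
A^* =
[[1, 0],
 [1, 0]].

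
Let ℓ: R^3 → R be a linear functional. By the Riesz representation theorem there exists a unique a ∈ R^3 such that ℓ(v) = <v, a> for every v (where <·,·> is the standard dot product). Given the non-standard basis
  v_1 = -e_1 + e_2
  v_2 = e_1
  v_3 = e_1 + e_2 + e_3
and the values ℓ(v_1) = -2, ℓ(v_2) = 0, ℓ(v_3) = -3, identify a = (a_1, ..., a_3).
a = (0, -2, -1)

Write a = (a_1, ..., a_3) in the standard basis. For each basis vector v_i, ℓ(v_i) = <v_i, a> is a linear equation in the a_j's. Collect the n equations into a matrix system V a = ℓ, where row i of V is v_i (expressed in the standard basis). Since V is invertible (lower-triangular with 1s on the diagonal, up to permutation), solve by back-substitution:
  V =
[[-1, 1, 0],
 [1, 0, 0],
 [1, 1, 1]]
  V a = (-2, 0, -3)
Solving gives a = (0, -2, -1).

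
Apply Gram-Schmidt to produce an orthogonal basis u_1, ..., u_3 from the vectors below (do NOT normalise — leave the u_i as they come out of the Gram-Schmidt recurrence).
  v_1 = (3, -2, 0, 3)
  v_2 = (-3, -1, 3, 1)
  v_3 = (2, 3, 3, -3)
Orthogonal basis:
  u_1 = (3, -2, 0, 3)
  u_2 = (-27/11, -15/11, 3, 17/11)
  u_3 = (559/212, 393/212, 789/212, -297/212)

Apply the Gram-Schmidt recurrence
  u_1 = v_1
  u_i = v_i − Σ_{j<i} ((v_i · u_j) / (u_j · u_j)) · u_j.

Step by step this gives:
  u_1 = (3, -2, 0, 3)
  u_2 = (-27/11, -15/11, 3, 17/11)
  u_3 = (559/212, 393/212, 789/212, -297/212)

Orthogonality check:
  u_2 · u_1 = 0 (should be 0)
  u_3 · u_1 = 0 (should be 0)
  u_3 · u_2 = 0 (should be 0)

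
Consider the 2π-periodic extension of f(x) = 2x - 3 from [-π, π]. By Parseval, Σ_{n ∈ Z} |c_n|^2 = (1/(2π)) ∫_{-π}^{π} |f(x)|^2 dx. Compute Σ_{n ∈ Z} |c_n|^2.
Σ |c_n|^2 = 4π^2/3 + 9

Expand and integrate term by term over [-π, π]:
  ∫ (2x)^2 dx = 4·(2π^3/3); ∫ 2·2·(-3)·x dx = 0 (odd integrand); ∫ (-3)^2 dx = 9·2π.
So (1/(2π)) ∫_{-π}^{π} (2x - 3)^2 dx = 4π^2/3 + 9 = 4π^2/3 + 9.
Parseval ⇒ Σ |c_n|^2 = 4π^2/3 + 9.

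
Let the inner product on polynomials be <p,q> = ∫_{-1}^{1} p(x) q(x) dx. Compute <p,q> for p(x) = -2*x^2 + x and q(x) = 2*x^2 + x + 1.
<p,q> = -34/15

Expand the product: p(x)·q(x) = -4*x^4 - x^2 + x.
∫_{-1}^{1} of each monomial x^k gives [2/(k+1) if k even, 0 if k odd]. Integrating term-by-term (or equivalently evaluating the antiderivative F(x) = -4*x^5/5 - x^3/3 + x^2/2 at the endpoints):
  F(1) − F(−1) = -19/30 − (49/30) = -34/15.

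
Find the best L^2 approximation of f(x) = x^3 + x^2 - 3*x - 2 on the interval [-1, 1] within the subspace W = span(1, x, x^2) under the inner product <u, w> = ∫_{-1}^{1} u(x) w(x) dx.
g(x) = x^2 - 12*x/5 - 2

The best approximation g ∈ W is the orthogonal projection of f onto W. Writing g = a_0 + a_1 x + a_2 x^2, the coefficients solve the normal equations G · a = b where
  G_{ij} = <φ_i, φ_j> and b_i = <f, φ_i>, with φ_0 = 1, φ_1 = x, φ_2 = x^2.
G =
  [2, 0, 2/3]
  [0, 2/3, 0]
  [2/3, 0, 2/5],
b = (-10/3, -8/5, -14/15).
Solving gives a_0 = -2, a_1 = -12/5, a_2 = 1, so
  g(x) = x^2 - 12*x/5 - 2.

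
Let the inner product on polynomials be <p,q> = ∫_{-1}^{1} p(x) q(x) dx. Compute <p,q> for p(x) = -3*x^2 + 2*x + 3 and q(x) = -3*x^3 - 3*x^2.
<p,q> = -24/5

Expand the product: p(x)·q(x) = 9*x^5 + 3*x^4 - 15*x^3 - 9*x^2.
∫_{-1}^{1} of each monomial x^k gives [2/(k+1) if k even, 0 if k odd]. Integrating term-by-term (or equivalently evaluating the antiderivative F(x) = 3*x^6/2 + 3*x^5/5 - 15*x^4/4 - 3*x^3 at the endpoints):
  F(1) − F(−1) = -93/20 − (3/20) = -24/5.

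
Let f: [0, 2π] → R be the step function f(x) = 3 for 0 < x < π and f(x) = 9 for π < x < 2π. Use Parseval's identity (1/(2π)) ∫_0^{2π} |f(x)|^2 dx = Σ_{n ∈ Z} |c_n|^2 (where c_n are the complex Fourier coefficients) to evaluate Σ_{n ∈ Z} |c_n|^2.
Σ |c_n|^2 = 45

Parseval equates the L^2 energy of f (normalised by 1/(2π)) with the ℓ^2 sum of its Fourier coefficients: (1/(2π)) ∫_0^{2π} |f|^2 = Σ |c_n|^2.
Compute the left side: (1/(2π)) [∫_0^π 3^2 dx + ∫_π^{2π} 9^2 dx] = (1/(2π)) · (9π + 81π) = (9 + 81)/2 = 45.
So Σ_{n ∈ Z} |c_n|^2 = 45.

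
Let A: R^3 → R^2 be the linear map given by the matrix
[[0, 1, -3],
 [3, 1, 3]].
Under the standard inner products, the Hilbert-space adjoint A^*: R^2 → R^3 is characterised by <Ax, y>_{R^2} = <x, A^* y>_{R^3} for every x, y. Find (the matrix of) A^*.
A^* = A^T =
[[0, 3],
 [1, 1],
 [-3, 3]]

For real matrices with standard dot products, the defining identity <Ax, y> = <x, A^* y> gives (Ax)^T y = x^T (A^*) y, i.e. x^T A^T y = x^T (A^*) y. Since this holds for all x, y, we must have A^* = A^T. Therefore
A^* =
[[0, 3],
 [1, 1],
 [-3, 3]].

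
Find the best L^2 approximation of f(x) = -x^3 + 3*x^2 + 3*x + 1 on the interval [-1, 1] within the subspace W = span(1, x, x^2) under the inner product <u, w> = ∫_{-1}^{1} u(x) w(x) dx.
g(x) = 3*x^2 + 12*x/5 + 1

The best approximation g ∈ W is the orthogonal projection of f onto W. Writing g = a_0 + a_1 x + a_2 x^2, the coefficients solve the normal equations G · a = b where
  G_{ij} = <φ_i, φ_j> and b_i = <f, φ_i>, with φ_0 = 1, φ_1 = x, φ_2 = x^2.
G =
  [2, 0, 2/3]
  [0, 2/3, 0]
  [2/3, 0, 2/5],
b = (4, 8/5, 28/15).
Solving gives a_0 = 1, a_1 = 12/5, a_2 = 3, so
  g(x) = 3*x^2 + 12*x/5 + 1.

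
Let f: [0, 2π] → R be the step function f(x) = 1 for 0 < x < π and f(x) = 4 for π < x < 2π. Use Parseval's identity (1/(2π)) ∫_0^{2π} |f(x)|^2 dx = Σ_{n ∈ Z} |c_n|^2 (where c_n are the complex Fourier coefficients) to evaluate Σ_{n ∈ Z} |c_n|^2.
Σ |c_n|^2 = 17/2

Parseval equates the L^2 energy of f (normalised by 1/(2π)) with the ℓ^2 sum of its Fourier coefficients: (1/(2π)) ∫_0^{2π} |f|^2 = Σ |c_n|^2.
Compute the left side: (1/(2π)) [∫_0^π 1^2 dx + ∫_π^{2π} 4^2 dx] = (1/(2π)) · (1π + 16π) = (1 + 16)/2 = 17/2.
So Σ_{n ∈ Z} |c_n|^2 = 17/2.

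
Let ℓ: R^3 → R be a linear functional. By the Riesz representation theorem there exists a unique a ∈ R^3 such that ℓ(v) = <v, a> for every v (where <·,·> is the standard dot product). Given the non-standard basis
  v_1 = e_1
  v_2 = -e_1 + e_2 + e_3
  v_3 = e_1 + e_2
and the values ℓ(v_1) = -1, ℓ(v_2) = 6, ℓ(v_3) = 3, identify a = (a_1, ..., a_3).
a = (-1, 4, 1)

Write a = (a_1, ..., a_3) in the standard basis. For each basis vector v_i, ℓ(v_i) = <v_i, a> is a linear equation in the a_j's. Collect the n equations into a matrix system V a = ℓ, where row i of V is v_i (expressed in the standard basis). Since V is invertible (lower-triangular with 1s on the diagonal, up to permutation), solve by back-substitution:
  V =
[[1, 0, 0],
 [-1, 1, 1],
 [1, 1, 0]]
  V a = (-1, 6, 3)
Solving gives a = (-1, 4, 1).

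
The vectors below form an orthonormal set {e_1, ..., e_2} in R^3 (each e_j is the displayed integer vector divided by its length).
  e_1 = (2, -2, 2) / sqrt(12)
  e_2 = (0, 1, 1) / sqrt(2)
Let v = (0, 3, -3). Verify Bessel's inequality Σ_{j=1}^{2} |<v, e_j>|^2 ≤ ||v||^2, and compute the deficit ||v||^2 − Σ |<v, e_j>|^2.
Σ |<v, e_j>|^2 = 12; ||v||^2 = 18; deficit = 6

Write each e_j = u_j / sqrt(<u_j, u_j>) where u_j is the displayed integer vector. Then <v, e_j> = <v, u_j> / sqrt(<u_j, u_j>), so |<v, e_j>|^2 = <v, u_j>^2 / <u_j, u_j>.
Coefficients: <v, e_1> = -12/sqrt(12), <v, e_2> = 0/sqrt(2).
Square and sum: Σ |<v, e_j>|^2 = 12.
Compute ||v||^2 = v·v = 18.
Deficit = 18 − 12 = 6 ≥ 0, confirming Bessel's inequality. (The deficit equals ||v − Σ <v,e_j> e_j||^2, the squared distance from v to span{e_j}.)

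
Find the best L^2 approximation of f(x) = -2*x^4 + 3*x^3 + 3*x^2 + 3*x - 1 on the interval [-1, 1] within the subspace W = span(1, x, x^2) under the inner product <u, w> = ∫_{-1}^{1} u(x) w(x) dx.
g(x) = 9*x^2/7 + 24*x/5 - 29/35

The best approximation g ∈ W is the orthogonal projection of f onto W. Writing g = a_0 + a_1 x + a_2 x^2, the coefficients solve the normal equations G · a = b where
  G_{ij} = <φ_i, φ_j> and b_i = <f, φ_i>, with φ_0 = 1, φ_1 = x, φ_2 = x^2.
G =
  [2, 0, 2/3]
  [0, 2/3, 0]
  [2/3, 0, 2/5],
b = (-4/5, 16/5, -4/105).
Solving gives a_0 = -29/35, a_1 = 24/5, a_2 = 9/7, so
  g(x) = 9*x^2/7 + 24*x/5 - 29/35.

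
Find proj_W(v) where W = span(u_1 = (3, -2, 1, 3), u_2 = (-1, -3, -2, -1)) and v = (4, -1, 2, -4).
proj_W(v) = (189/341, -71/341, 8/31, 189/341)

Set up U = [u_1 | ... | u_2] ∈ R^(4×2). The projector onto W = col(U) is P = U (U^T U)^(-1) U^T.
Compute U^T U =
  [23, -2]
  [-2, 15],
and U^T v = (4, -1).
Solve U^T U · c = U^T v for the coefficients: c = (58/341, -15/341). The projection is proj_W(v) = U c.
Check: (v - proj_W(v)) · u_1 = 0  (should be 0).
Check: (v - proj_W(v)) · u_2 = 0  (should be 0).
Result: proj_W(v) = (189/341, -71/341, 8/31, 189/341).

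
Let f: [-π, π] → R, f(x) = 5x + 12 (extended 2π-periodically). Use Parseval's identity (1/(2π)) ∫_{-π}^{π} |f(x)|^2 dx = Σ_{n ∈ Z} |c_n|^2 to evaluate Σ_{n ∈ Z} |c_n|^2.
Σ |c_n|^2 = 25π^2/3 + 144

Expand and integrate term by term over [-π, π]:
  ∫ (5x)^2 dx = 25·(2π^3/3); ∫ 2·5·(12)·x dx = 0 (odd integrand); ∫ 12^2 dx = 144·2π.
So (1/(2π)) ∫_{-π}^{π} (5x + 12)^2 dx = 25π^2/3 + 144 = 25π^2/3 + 144.
Parseval ⇒ Σ |c_n|^2 = 25π^2/3 + 144.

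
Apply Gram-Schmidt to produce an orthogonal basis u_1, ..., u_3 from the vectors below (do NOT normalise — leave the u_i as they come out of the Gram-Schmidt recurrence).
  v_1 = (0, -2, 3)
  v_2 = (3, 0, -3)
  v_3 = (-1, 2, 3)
Orthogonal basis:
  u_1 = (0, -2, 3)
  u_2 = (3, -18/13, -12/13)
  u_3 = (20/17, 30/17, 20/17)

Apply the Gram-Schmidt recurrence
  u_1 = v_1
  u_i = v_i − Σ_{j<i} ((v_i · u_j) / (u_j · u_j)) · u_j.

Step by step this gives:
  u_1 = (0, -2, 3)
  u_2 = (3, -18/13, -12/13)
  u_3 = (20/17, 30/17, 20/17)

Orthogonality check:
  u_2 · u_1 = 0 (should be 0)
  u_3 · u_1 = 0 (should be 0)
  u_3 · u_2 = 0 (should be 0)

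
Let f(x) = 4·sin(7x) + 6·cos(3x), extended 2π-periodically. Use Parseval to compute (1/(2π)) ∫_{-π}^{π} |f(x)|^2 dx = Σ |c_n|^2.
Σ |c_n|^2 = 26

Expand |f|^2 and use orthogonality of {sin(nx), cos(mx)} on [-π, π]:
  ∫_{-π}^{π} sin(nx)^2 dx = π, ∫ cos(mx)^2 dx = π, and cross terms integrate to 0.
So ∫_{-π}^{π} f(x)^2 dx = 4^2 · π + 6^2 · π = (16 + 36)π.
Divide by 2π: (16 + 36)/2 = 26.
By Parseval, this equals Σ |c_n|^2.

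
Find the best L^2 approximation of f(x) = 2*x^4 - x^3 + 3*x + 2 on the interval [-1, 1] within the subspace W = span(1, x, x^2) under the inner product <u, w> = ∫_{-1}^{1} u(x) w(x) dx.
g(x) = 12*x^2/7 + 12*x/5 + 64/35

The best approximation g ∈ W is the orthogonal projection of f onto W. Writing g = a_0 + a_1 x + a_2 x^2, the coefficients solve the normal equations G · a = b where
  G_{ij} = <φ_i, φ_j> and b_i = <f, φ_i>, with φ_0 = 1, φ_1 = x, φ_2 = x^2.
G =
  [2, 0, 2/3]
  [0, 2/3, 0]
  [2/3, 0, 2/5],
b = (24/5, 8/5, 40/21).
Solving gives a_0 = 64/35, a_1 = 12/5, a_2 = 12/7, so
  g(x) = 12*x^2/7 + 12*x/5 + 64/35.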